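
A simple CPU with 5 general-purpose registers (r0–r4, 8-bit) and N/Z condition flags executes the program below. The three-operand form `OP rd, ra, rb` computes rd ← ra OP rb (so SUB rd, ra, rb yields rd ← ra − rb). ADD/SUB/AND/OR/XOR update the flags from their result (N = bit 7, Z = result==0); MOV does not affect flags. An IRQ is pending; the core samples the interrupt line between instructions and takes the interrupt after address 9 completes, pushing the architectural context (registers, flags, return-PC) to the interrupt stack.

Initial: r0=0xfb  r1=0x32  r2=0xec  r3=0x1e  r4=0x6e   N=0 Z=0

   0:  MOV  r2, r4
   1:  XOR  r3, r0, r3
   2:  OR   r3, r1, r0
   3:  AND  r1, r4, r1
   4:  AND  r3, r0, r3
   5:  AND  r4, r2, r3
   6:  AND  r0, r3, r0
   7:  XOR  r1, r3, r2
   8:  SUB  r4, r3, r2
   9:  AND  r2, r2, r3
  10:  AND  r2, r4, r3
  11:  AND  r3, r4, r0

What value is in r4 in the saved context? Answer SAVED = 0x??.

SAVED = 0x8d

after  0: r0=0xfb r1=0x32 r2=0x6e r3=0x1e r4=0x6e  N=0 Z=0
after  1: r0=0xfb r1=0x32 r2=0x6e r3=0xe5 r4=0x6e  N=1 Z=0
after  2: r0=0xfb r1=0x32 r2=0x6e r3=0xfb r4=0x6e  N=1 Z=0
after  3: r0=0xfb r1=0x22 r2=0x6e r3=0xfb r4=0x6e  N=0 Z=0
after  4: r0=0xfb r1=0x22 r2=0x6e r3=0xfb r4=0x6e  N=1 Z=0
after  5: r0=0xfb r1=0x22 r2=0x6e r3=0xfb r4=0x6a  N=0 Z=0
after  6: r0=0xfb r1=0x22 r2=0x6e r3=0xfb r4=0x6a  N=1 Z=0
after  7: r0=0xfb r1=0x95 r2=0x6e r3=0xfb r4=0x6a  N=1 Z=0
after  8: r0=0xfb r1=0x95 r2=0x6e r3=0xfb r4=0x8d  N=1 Z=0
after  9: r0=0xfb r1=0x95 r2=0x6a r3=0xfb r4=0x8d  N=0 Z=0
-- IRQ taken; context saved, return-PC = 10 --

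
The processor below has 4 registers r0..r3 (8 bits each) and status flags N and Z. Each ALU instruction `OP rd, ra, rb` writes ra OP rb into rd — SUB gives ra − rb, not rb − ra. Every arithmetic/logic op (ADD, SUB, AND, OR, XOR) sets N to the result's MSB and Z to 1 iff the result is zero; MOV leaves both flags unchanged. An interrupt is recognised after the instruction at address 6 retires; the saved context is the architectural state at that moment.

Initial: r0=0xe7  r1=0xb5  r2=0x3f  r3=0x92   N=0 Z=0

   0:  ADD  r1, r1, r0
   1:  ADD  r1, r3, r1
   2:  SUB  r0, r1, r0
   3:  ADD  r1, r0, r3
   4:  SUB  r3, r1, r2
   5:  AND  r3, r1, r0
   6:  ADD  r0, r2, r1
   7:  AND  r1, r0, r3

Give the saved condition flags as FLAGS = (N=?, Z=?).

after  0: r0=0xe7 r1=0x9c r2=0x3f r3=0x92  N=1 Z=0
after  1: r0=0xe7 r1=0x2e r2=0x3f r3=0x92  N=0 Z=0
after  2: r0=0x47 r1=0x2e r2=0x3f r3=0x92  N=0 Z=0
after  3: r0=0x47 r1=0xd9 r2=0x3f r3=0x92  N=1 Z=0
after  4: r0=0x47 r1=0xd9 r2=0x3f r3=0x9a  N=1 Z=0
after  5: r0=0x47 r1=0xd9 r2=0x3f r3=0x41  N=0 Z=0
after  6: r0=0x18 r1=0xd9 r2=0x3f r3=0x41  N=0 Z=0
-- IRQ taken; context saved, return-PC = 7 --

FLAGS = (N=0, Z=0)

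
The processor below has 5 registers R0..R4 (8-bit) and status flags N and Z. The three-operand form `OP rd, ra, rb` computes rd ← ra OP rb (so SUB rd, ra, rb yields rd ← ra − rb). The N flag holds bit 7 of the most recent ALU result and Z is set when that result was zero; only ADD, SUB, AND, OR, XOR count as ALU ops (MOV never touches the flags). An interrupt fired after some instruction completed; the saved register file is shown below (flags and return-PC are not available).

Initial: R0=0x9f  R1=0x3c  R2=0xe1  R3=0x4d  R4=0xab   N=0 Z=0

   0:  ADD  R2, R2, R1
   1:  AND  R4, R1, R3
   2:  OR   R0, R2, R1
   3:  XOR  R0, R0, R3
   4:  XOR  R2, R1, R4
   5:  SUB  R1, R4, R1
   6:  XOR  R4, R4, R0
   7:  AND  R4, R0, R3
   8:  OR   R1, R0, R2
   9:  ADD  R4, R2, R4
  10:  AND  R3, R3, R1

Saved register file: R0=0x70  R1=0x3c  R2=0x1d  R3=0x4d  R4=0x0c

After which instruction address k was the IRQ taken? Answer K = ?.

after  0: R0=0x9f R1=0x3c R2=0x1d R3=0x4d R4=0xab  N=0 Z=0
after  1: R0=0x9f R1=0x3c R2=0x1d R3=0x4d R4=0x0c  N=0 Z=0
after  2: R0=0x3d R1=0x3c R2=0x1d R3=0x4d R4=0x0c  N=0 Z=0
after  3: R0=0x70 R1=0x3c R2=0x1d R3=0x4d R4=0x0c  N=0 Z=0
-- IRQ taken; context saved, return-PC = 4 --

K = 3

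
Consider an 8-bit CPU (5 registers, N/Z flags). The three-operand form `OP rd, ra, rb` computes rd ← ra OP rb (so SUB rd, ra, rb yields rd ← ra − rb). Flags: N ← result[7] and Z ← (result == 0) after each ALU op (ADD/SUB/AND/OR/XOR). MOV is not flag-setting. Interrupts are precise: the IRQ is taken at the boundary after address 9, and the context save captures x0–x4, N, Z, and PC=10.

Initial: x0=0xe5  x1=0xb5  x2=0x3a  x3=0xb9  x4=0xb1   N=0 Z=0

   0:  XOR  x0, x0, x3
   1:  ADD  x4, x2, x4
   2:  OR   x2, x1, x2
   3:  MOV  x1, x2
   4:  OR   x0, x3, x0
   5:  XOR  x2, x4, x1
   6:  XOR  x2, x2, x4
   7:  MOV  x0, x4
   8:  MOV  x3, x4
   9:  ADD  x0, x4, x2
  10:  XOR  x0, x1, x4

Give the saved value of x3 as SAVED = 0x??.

SAVED = 0xeb

after  0: x0=0x5c x1=0xb5 x2=0x3a x3=0xb9 x4=0xb1  N=0 Z=0
after  1: x0=0x5c x1=0xb5 x2=0x3a x3=0xb9 x4=0xeb  N=1 Z=0
after  2: x0=0x5c x1=0xb5 x2=0xbf x3=0xb9 x4=0xeb  N=1 Z=0
after  3: x0=0x5c x1=0xbf x2=0xbf x3=0xb9 x4=0xeb  N=1 Z=0
after  4: x0=0xfd x1=0xbf x2=0xbf x3=0xb9 x4=0xeb  N=1 Z=0
after  5: x0=0xfd x1=0xbf x2=0x54 x3=0xb9 x4=0xeb  N=0 Z=0
after  6: x0=0xfd x1=0xbf x2=0xbf x3=0xb9 x4=0xeb  N=1 Z=0
after  7: x0=0xeb x1=0xbf x2=0xbf x3=0xb9 x4=0xeb  N=1 Z=0
after  8: x0=0xeb x1=0xbf x2=0xbf x3=0xeb x4=0xeb  N=1 Z=0
after  9: x0=0xaa x1=0xbf x2=0xbf x3=0xeb x4=0xeb  N=1 Z=0
-- IRQ taken; context saved, return-PC = 10 --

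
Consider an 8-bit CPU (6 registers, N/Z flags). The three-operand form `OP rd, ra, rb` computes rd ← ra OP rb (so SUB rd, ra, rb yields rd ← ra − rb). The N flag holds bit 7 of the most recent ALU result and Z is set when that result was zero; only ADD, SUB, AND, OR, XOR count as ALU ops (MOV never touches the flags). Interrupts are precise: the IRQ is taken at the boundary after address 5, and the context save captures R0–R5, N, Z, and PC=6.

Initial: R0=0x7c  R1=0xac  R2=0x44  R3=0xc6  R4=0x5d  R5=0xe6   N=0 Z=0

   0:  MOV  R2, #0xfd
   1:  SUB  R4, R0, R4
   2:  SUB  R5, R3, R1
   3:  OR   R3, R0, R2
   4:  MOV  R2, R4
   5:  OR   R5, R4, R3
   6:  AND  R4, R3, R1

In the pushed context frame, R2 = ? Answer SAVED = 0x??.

SAVED = 0x1f

after  0: R0=0x7c R1=0xac R2=0xfd R3=0xc6 R4=0x5d R5=0xe6  N=0 Z=0
after  1: R0=0x7c R1=0xac R2=0xfd R3=0xc6 R4=0x1f R5=0xe6  N=0 Z=0
after  2: R0=0x7c R1=0xac R2=0xfd R3=0xc6 R4=0x1f R5=0x1a  N=0 Z=0
after  3: R0=0x7c R1=0xac R2=0xfd R3=0xfd R4=0x1f R5=0x1a  N=1 Z=0
after  4: R0=0x7c R1=0xac R2=0x1f R3=0xfd R4=0x1f R5=0x1a  N=1 Z=0
after  5: R0=0x7c R1=0xac R2=0x1f R3=0xfd R4=0x1f R5=0xff  N=1 Z=0
-- IRQ taken; context saved, return-PC = 6 --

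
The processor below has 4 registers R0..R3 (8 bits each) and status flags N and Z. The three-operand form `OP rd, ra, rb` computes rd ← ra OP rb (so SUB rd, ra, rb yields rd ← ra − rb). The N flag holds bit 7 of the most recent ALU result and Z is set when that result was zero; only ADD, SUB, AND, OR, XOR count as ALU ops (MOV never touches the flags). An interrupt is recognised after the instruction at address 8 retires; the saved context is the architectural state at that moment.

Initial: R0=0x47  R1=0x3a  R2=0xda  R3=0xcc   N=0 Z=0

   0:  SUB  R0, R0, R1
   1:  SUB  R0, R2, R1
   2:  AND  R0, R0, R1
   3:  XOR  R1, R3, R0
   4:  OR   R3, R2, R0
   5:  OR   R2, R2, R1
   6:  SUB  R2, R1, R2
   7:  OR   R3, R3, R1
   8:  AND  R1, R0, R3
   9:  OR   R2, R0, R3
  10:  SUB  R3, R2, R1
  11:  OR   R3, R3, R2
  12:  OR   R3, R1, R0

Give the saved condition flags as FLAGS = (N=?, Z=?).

FLAGS = (N=0, Z=0)

after  0: R0=0x0d R1=0x3a R2=0xda R3=0xcc  N=0 Z=0
after  1: R0=0xa0 R1=0x3a R2=0xda R3=0xcc  N=1 Z=0
after  2: R0=0x20 R1=0x3a R2=0xda R3=0xcc  N=0 Z=0
after  3: R0=0x20 R1=0xec R2=0xda R3=0xcc  N=1 Z=0
after  4: R0=0x20 R1=0xec R2=0xda R3=0xfa  N=1 Z=0
after  5: R0=0x20 R1=0xec R2=0xfe R3=0xfa  N=1 Z=0
after  6: R0=0x20 R1=0xec R2=0xee R3=0xfa  N=1 Z=0
after  7: R0=0x20 R1=0xec R2=0xee R3=0xfe  N=1 Z=0
after  8: R0=0x20 R1=0x20 R2=0xee R3=0xfe  N=0 Z=0
-- IRQ taken; context saved, return-PC = 9 --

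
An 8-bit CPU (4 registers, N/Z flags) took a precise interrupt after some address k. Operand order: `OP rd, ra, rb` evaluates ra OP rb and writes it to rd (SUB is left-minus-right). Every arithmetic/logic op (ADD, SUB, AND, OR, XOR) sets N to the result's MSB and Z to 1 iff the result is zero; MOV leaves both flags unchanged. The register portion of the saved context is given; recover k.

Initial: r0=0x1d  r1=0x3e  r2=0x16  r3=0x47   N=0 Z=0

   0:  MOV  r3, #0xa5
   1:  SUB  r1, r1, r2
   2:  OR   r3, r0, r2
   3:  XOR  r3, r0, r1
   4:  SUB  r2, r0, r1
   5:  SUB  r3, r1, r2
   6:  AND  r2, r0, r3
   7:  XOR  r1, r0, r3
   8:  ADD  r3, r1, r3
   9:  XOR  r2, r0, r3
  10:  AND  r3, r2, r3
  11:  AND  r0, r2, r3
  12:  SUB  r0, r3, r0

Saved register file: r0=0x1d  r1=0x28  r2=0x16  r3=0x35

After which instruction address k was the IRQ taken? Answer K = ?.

after  0: r0=0x1d r1=0x3e r2=0x16 r3=0xa5  N=0 Z=0
after  1: r0=0x1d r1=0x28 r2=0x16 r3=0xa5  N=0 Z=0
after  2: r0=0x1d r1=0x28 r2=0x16 r3=0x1f  N=0 Z=0
after  3: r0=0x1d r1=0x28 r2=0x16 r3=0x35  N=0 Z=0
-- IRQ taken; context saved, return-PC = 4 --

K = 3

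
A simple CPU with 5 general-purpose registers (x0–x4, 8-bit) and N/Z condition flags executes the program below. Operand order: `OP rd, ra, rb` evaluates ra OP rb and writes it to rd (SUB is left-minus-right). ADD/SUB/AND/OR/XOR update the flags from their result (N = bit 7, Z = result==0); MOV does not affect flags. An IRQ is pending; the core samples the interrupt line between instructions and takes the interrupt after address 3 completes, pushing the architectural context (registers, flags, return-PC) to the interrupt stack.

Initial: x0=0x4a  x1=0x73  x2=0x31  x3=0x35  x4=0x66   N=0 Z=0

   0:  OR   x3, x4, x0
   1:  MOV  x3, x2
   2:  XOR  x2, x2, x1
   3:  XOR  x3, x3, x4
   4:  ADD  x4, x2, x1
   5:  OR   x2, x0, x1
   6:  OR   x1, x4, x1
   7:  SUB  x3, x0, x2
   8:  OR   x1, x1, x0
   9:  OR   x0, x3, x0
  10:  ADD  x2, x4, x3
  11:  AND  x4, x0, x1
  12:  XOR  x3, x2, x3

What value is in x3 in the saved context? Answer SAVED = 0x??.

SAVED = 0x57

after  0: x0=0x4a x1=0x73 x2=0x31 x3=0x6e x4=0x66  N=0 Z=0
after  1: x0=0x4a x1=0x73 x2=0x31 x3=0x31 x4=0x66  N=0 Z=0
after  2: x0=0x4a x1=0x73 x2=0x42 x3=0x31 x4=0x66  N=0 Z=0
after  3: x0=0x4a x1=0x73 x2=0x42 x3=0x57 x4=0x66  N=0 Z=0
-- IRQ taken; context saved, return-PC = 4 --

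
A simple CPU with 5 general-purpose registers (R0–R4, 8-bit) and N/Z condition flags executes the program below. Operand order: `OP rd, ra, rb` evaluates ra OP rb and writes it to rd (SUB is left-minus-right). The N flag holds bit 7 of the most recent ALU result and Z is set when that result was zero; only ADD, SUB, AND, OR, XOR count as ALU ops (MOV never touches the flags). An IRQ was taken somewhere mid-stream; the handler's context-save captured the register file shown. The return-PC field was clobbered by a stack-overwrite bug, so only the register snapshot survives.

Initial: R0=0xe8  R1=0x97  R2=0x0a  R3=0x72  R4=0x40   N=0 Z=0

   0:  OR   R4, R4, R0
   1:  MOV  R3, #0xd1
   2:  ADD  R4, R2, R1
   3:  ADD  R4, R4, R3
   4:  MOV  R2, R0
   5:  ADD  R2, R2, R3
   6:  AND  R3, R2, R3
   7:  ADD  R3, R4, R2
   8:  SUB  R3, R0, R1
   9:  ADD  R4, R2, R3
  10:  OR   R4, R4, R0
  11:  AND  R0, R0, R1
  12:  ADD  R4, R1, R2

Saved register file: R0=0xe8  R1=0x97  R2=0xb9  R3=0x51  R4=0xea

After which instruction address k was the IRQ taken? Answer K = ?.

after  0: R0=0xe8 R1=0x97 R2=0x0a R3=0x72 R4=0xe8  N=1 Z=0
after  1: R0=0xe8 R1=0x97 R2=0x0a R3=0xd1 R4=0xe8  N=1 Z=0
after  2: R0=0xe8 R1=0x97 R2=0x0a R3=0xd1 R4=0xa1  N=1 Z=0
after  3: R0=0xe8 R1=0x97 R2=0x0a R3=0xd1 R4=0x72  N=0 Z=0
after  4: R0=0xe8 R1=0x97 R2=0xe8 R3=0xd1 R4=0x72  N=0 Z=0
after  5: R0=0xe8 R1=0x97 R2=0xb9 R3=0xd1 R4=0x72  N=1 Z=0
after  6: R0=0xe8 R1=0x97 R2=0xb9 R3=0x91 R4=0x72  N=1 Z=0
after  7: R0=0xe8 R1=0x97 R2=0xb9 R3=0x2b R4=0x72  N=0 Z=0
after  8: R0=0xe8 R1=0x97 R2=0xb9 R3=0x51 R4=0x72  N=0 Z=0
after  9: R0=0xe8 R1=0x97 R2=0xb9 R3=0x51 R4=0x0a  N=0 Z=0
after 10: R0=0xe8 R1=0x97 R2=0xb9 R3=0x51 R4=0xea  N=1 Z=0
-- IRQ taken; context saved, return-PC = 11 --

K = 10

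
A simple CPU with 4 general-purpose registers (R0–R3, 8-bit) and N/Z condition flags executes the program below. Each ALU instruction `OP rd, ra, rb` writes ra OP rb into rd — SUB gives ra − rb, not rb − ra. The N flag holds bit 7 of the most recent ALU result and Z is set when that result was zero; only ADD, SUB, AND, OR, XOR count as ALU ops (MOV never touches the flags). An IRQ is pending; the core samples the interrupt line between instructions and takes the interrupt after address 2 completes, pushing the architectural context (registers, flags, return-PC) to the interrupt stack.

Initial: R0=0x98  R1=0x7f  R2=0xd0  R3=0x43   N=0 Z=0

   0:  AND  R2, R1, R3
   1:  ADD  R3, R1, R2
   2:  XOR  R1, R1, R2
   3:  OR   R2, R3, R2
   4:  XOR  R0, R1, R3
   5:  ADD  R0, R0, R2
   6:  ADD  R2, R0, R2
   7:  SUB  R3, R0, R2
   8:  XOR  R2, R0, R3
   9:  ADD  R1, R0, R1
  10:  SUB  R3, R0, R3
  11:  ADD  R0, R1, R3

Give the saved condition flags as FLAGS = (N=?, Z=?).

FLAGS = (N=0, Z=0)

after  0: R0=0x98 R1=0x7f R2=0x43 R3=0x43  N=0 Z=0
after  1: R0=0x98 R1=0x7f R2=0x43 R3=0xc2  N=1 Z=0
after  2: R0=0x98 R1=0x3c R2=0x43 R3=0xc2  N=0 Z=0
-- IRQ taken; context saved, return-PC = 3 --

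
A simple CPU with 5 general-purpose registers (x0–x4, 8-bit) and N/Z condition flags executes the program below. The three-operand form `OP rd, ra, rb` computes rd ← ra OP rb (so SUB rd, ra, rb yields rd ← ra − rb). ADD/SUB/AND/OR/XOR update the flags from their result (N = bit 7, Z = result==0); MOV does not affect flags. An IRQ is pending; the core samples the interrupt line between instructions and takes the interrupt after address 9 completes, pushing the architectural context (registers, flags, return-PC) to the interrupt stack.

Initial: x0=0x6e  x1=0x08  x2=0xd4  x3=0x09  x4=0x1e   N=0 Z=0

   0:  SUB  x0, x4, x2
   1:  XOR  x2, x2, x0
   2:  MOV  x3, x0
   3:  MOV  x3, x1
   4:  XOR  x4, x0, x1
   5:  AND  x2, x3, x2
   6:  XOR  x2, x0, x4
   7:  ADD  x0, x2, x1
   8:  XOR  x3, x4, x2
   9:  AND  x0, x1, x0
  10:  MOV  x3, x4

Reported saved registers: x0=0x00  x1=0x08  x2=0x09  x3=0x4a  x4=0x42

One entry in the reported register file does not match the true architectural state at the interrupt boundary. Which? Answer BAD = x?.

after  0: x0=0x4a x1=0x08 x2=0xd4 x3=0x09 x4=0x1e  N=0 Z=0
after  1: x0=0x4a x1=0x08 x2=0x9e x3=0x09 x4=0x1e  N=1 Z=0
after  2: x0=0x4a x1=0x08 x2=0x9e x3=0x4a x4=0x1e  N=1 Z=0
after  3: x0=0x4a x1=0x08 x2=0x9e x3=0x08 x4=0x1e  N=1 Z=0
after  4: x0=0x4a x1=0x08 x2=0x9e x3=0x08 x4=0x42  N=0 Z=0
after  5: x0=0x4a x1=0x08 x2=0x08 x3=0x08 x4=0x42  N=0 Z=0
after  6: x0=0x4a x1=0x08 x2=0x08 x3=0x08 x4=0x42  N=0 Z=0
after  7: x0=0x10 x1=0x08 x2=0x08 x3=0x08 x4=0x42  N=0 Z=0
after  8: x0=0x10 x1=0x08 x2=0x08 x3=0x4a x4=0x42  N=0 Z=0
after  9: x0=0x00 x1=0x08 x2=0x08 x3=0x4a x4=0x42  N=0 Z=1
-- IRQ taken; context saved, return-PC = 10 --
mismatch: x2: reported 0x09 vs actual 0x08

BAD = x2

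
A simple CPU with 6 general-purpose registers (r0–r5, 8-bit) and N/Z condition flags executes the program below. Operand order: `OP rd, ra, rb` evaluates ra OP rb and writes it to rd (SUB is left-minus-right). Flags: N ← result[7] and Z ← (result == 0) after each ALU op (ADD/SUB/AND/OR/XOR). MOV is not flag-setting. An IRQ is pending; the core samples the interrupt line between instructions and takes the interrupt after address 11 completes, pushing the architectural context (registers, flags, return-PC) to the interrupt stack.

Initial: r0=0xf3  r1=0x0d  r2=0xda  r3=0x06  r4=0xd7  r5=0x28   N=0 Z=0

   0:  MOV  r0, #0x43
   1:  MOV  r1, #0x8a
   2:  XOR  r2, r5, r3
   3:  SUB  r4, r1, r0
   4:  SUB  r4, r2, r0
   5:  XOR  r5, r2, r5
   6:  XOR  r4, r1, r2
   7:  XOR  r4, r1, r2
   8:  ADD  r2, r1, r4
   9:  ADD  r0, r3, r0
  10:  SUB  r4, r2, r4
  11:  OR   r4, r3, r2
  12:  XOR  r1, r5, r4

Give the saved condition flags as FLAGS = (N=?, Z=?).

FLAGS = (N=0, Z=0)

after  0: r0=0x43 r1=0x0d r2=0xda r3=0x06 r4=0xd7 r5=0x28  N=0 Z=0
after  1: r0=0x43 r1=0x8a r2=0xda r3=0x06 r4=0xd7 r5=0x28  N=0 Z=0
after  2: r0=0x43 r1=0x8a r2=0x2e r3=0x06 r4=0xd7 r5=0x28  N=0 Z=0
after  3: r0=0x43 r1=0x8a r2=0x2e r3=0x06 r4=0x47 r5=0x28  N=0 Z=0
after  4: r0=0x43 r1=0x8a r2=0x2e r3=0x06 r4=0xeb r5=0x28  N=1 Z=0
after  5: r0=0x43 r1=0x8a r2=0x2e r3=0x06 r4=0xeb r5=0x06  N=0 Z=0
after  6: r0=0x43 r1=0x8a r2=0x2e r3=0x06 r4=0xa4 r5=0x06  N=1 Z=0
after  7: r0=0x43 r1=0x8a r2=0x2e r3=0x06 r4=0xa4 r5=0x06  N=1 Z=0
after  8: r0=0x43 r1=0x8a r2=0x2e r3=0x06 r4=0xa4 r5=0x06  N=0 Z=0
after  9: r0=0x49 r1=0x8a r2=0x2e r3=0x06 r4=0xa4 r5=0x06  N=0 Z=0
after 10: r0=0x49 r1=0x8a r2=0x2e r3=0x06 r4=0x8a r5=0x06  N=1 Z=0
after 11: r0=0x49 r1=0x8a r2=0x2e r3=0x06 r4=0x2e r5=0x06  N=0 Z=0
-- IRQ taken; context saved, return-PC = 12 --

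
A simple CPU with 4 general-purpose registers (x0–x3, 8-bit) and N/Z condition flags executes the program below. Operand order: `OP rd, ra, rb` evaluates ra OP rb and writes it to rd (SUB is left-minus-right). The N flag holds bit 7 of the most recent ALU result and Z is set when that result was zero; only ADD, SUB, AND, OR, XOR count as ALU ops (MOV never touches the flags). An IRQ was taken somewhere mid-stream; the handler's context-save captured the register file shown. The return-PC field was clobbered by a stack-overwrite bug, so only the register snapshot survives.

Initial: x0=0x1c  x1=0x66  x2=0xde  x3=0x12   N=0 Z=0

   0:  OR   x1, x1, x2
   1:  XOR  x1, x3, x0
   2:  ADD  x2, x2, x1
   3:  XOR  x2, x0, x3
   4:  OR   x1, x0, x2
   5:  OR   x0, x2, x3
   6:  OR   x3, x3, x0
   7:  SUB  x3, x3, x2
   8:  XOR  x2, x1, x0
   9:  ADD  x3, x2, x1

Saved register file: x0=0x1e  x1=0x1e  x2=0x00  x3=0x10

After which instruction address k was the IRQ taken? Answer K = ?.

K = 8

after  0: x0=0x1c x1=0xfe x2=0xde x3=0x12  N=1 Z=0
after  1: x0=0x1c x1=0x0e x2=0xde x3=0x12  N=0 Z=0
after  2: x0=0x1c x1=0x0e x2=0xec x3=0x12  N=1 Z=0
after  3: x0=0x1c x1=0x0e x2=0x0e x3=0x12  N=0 Z=0
after  4: x0=0x1c x1=0x1e x2=0x0e x3=0x12  N=0 Z=0
after  5: x0=0x1e x1=0x1e x2=0x0e x3=0x12  N=0 Z=0
after  6: x0=0x1e x1=0x1e x2=0x0e x3=0x1e  N=0 Z=0
after  7: x0=0x1e x1=0x1e x2=0x0e x3=0x10  N=0 Z=0
after  8: x0=0x1e x1=0x1e x2=0x00 x3=0x10  N=0 Z=1
-- IRQ taken; context saved, return-PC = 9 --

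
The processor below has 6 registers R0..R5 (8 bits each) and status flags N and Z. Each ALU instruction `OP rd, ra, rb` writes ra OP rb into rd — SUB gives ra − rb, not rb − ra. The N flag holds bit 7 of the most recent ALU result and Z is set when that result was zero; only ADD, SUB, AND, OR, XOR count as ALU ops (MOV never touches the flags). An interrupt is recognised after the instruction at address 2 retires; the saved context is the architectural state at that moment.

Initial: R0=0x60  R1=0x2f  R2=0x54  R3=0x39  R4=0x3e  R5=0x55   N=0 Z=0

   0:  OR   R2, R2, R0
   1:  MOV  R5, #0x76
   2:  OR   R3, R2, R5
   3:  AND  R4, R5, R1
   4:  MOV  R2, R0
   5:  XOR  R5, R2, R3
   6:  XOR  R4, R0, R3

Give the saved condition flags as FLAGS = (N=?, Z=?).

after  0: R0=0x60 R1=0x2f R2=0x74 R3=0x39 R4=0x3e R5=0x55  N=0 Z=0
after  1: R0=0x60 R1=0x2f R2=0x74 R3=0x39 R4=0x3e R5=0x76  N=0 Z=0
after  2: R0=0x60 R1=0x2f R2=0x74 R3=0x76 R4=0x3e R5=0x76  N=0 Z=0
-- IRQ taken; context saved, return-PC = 3 --

FLAGS = (N=0, Z=0)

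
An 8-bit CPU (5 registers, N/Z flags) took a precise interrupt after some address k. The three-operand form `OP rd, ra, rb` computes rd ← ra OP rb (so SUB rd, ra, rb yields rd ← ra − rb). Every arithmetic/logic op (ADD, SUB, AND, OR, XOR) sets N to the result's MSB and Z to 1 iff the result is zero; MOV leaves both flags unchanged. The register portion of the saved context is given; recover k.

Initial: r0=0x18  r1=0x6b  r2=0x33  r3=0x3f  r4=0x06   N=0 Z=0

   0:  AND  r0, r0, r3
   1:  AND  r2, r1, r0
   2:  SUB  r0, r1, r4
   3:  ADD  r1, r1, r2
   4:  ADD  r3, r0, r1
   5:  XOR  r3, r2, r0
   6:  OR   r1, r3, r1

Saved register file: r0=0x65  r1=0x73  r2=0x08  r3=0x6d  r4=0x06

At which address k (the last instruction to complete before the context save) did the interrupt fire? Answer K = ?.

K = 5

after  0: r0=0x18 r1=0x6b r2=0x33 r3=0x3f r4=0x06  N=0 Z=0
after  1: r0=0x18 r1=0x6b r2=0x08 r3=0x3f r4=0x06  N=0 Z=0
after  2: r0=0x65 r1=0x6b r2=0x08 r3=0x3f r4=0x06  N=0 Z=0
after  3: r0=0x65 r1=0x73 r2=0x08 r3=0x3f r4=0x06  N=0 Z=0
after  4: r0=0x65 r1=0x73 r2=0x08 r3=0xd8 r4=0x06  N=1 Z=0
after  5: r0=0x65 r1=0x73 r2=0x08 r3=0x6d r4=0x06  N=0 Z=0
-- IRQ taken; context saved, return-PC = 6 --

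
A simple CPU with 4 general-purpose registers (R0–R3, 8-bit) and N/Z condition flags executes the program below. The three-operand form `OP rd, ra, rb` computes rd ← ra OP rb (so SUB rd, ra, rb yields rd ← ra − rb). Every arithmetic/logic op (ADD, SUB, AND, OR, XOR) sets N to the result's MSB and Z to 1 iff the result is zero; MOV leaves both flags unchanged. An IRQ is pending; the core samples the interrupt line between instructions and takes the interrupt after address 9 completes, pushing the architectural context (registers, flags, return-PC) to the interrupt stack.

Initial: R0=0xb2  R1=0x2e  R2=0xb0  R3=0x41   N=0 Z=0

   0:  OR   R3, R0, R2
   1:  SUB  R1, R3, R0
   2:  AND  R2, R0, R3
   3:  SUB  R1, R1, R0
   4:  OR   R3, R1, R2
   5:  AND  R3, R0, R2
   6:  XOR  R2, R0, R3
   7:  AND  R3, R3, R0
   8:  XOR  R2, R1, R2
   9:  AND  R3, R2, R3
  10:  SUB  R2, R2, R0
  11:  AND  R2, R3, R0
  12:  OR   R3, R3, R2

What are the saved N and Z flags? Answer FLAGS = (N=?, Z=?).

after  0: R0=0xb2 R1=0x2e R2=0xb0 R3=0xb2  N=1 Z=0
after  1: R0=0xb2 R1=0x00 R2=0xb0 R3=0xb2  N=0 Z=1
after  2: R0=0xb2 R1=0x00 R2=0xb2 R3=0xb2  N=1 Z=0
after  3: R0=0xb2 R1=0x4e R2=0xb2 R3=0xb2  N=0 Z=0
after  4: R0=0xb2 R1=0x4e R2=0xb2 R3=0xfe  N=1 Z=0
after  5: R0=0xb2 R1=0x4e R2=0xb2 R3=0xb2  N=1 Z=0
after  6: R0=0xb2 R1=0x4e R2=0x00 R3=0xb2  N=0 Z=1
after  7: R0=0xb2 R1=0x4e R2=0x00 R3=0xb2  N=1 Z=0
after  8: R0=0xb2 R1=0x4e R2=0x4e R3=0xb2  N=0 Z=0
after  9: R0=0xb2 R1=0x4e R2=0x4e R3=0x02  N=0 Z=0
-- IRQ taken; context saved, return-PC = 10 --

FLAGS = (N=0, Z=0)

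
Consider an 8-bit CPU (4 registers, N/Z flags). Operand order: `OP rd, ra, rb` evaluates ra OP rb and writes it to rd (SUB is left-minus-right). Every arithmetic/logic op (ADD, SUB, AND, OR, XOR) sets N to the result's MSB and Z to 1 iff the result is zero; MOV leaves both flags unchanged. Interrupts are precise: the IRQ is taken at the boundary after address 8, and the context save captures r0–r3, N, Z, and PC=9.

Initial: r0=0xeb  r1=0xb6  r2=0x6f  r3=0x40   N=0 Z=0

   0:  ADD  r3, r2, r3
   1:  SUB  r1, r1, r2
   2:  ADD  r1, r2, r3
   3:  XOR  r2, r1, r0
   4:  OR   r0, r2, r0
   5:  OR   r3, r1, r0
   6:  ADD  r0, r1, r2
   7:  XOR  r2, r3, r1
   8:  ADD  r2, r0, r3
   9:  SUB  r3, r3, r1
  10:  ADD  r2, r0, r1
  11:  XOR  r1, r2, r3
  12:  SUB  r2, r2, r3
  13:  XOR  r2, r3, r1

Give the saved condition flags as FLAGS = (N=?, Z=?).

after  0: r0=0xeb r1=0xb6 r2=0x6f r3=0xaf  N=1 Z=0
after  1: r0=0xeb r1=0x47 r2=0x6f r3=0xaf  N=0 Z=0
after  2: r0=0xeb r1=0x1e r2=0x6f r3=0xaf  N=0 Z=0
after  3: r0=0xeb r1=0x1e r2=0xf5 r3=0xaf  N=1 Z=0
after  4: r0=0xff r1=0x1e r2=0xf5 r3=0xaf  N=1 Z=0
after  5: r0=0xff r1=0x1e r2=0xf5 r3=0xff  N=1 Z=0
after  6: r0=0x13 r1=0x1e r2=0xf5 r3=0xff  N=0 Z=0
after  7: r0=0x13 r1=0x1e r2=0xe1 r3=0xff  N=1 Z=0
after  8: r0=0x13 r1=0x1e r2=0x12 r3=0xff  N=0 Z=0
-- IRQ taken; context saved, return-PC = 9 --

FLAGS = (N=0, Z=0)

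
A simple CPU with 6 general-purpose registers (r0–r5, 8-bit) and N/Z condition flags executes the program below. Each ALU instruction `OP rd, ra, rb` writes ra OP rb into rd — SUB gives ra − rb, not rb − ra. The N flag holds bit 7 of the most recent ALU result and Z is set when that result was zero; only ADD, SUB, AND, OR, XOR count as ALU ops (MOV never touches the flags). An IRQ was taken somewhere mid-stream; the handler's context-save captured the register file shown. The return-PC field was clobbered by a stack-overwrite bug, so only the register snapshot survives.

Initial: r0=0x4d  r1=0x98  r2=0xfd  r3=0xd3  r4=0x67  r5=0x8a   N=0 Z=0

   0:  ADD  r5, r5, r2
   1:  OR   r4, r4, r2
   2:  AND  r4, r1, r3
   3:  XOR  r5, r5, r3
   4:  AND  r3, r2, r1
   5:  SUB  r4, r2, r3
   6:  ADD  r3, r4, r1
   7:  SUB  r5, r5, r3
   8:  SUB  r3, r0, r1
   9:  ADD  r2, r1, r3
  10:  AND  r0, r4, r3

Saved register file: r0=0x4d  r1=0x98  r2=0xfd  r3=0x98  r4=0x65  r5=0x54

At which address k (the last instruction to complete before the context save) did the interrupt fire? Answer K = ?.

after  0: r0=0x4d r1=0x98 r2=0xfd r3=0xd3 r4=0x67 r5=0x87  N=1 Z=0
after  1: r0=0x4d r1=0x98 r2=0xfd r3=0xd3 r4=0xff r5=0x87  N=1 Z=0
after  2: r0=0x4d r1=0x98 r2=0xfd r3=0xd3 r4=0x90 r5=0x87  N=1 Z=0
after  3: r0=0x4d r1=0x98 r2=0xfd r3=0xd3 r4=0x90 r5=0x54  N=0 Z=0
after  4: r0=0x4d r1=0x98 r2=0xfd r3=0x98 r4=0x90 r5=0x54  N=1 Z=0
after  5: r0=0x4d r1=0x98 r2=0xfd r3=0x98 r4=0x65 r5=0x54  N=0 Z=0
-- IRQ taken; context saved, return-PC = 6 --

K = 5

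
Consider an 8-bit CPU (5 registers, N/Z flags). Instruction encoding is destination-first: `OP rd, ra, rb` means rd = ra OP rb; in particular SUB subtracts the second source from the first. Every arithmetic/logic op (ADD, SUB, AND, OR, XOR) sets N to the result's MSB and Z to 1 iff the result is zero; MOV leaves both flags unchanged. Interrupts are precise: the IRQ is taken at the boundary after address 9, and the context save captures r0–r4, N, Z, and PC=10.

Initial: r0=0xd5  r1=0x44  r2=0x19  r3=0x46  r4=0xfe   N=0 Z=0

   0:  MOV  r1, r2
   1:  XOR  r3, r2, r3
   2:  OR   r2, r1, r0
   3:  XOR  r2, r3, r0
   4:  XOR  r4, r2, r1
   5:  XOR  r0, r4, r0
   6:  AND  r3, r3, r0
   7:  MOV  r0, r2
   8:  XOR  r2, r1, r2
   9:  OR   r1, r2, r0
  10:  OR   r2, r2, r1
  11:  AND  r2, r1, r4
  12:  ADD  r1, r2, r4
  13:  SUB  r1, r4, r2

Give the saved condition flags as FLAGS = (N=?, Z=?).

FLAGS = (N=1, Z=0)

after  0: r0=0xd5 r1=0x19 r2=0x19 r3=0x46 r4=0xfe  N=0 Z=0
after  1: r0=0xd5 r1=0x19 r2=0x19 r3=0x5f r4=0xfe  N=0 Z=0
after  2: r0=0xd5 r1=0x19 r2=0xdd r3=0x5f r4=0xfe  N=1 Z=0
after  3: r0=0xd5 r1=0x19 r2=0x8a r3=0x5f r4=0xfe  N=1 Z=0
after  4: r0=0xd5 r1=0x19 r2=0x8a r3=0x5f r4=0x93  N=1 Z=0
after  5: r0=0x46 r1=0x19 r2=0x8a r3=0x5f r4=0x93  N=0 Z=0
after  6: r0=0x46 r1=0x19 r2=0x8a r3=0x46 r4=0x93  N=0 Z=0
after  7: r0=0x8a r1=0x19 r2=0x8a r3=0x46 r4=0x93  N=0 Z=0
after  8: r0=0x8a r1=0x19 r2=0x93 r3=0x46 r4=0x93  N=1 Z=0
after  9: r0=0x8a r1=0x9b r2=0x93 r3=0x46 r4=0x93  N=1 Z=0
-- IRQ taken; context saved, return-PC = 10 --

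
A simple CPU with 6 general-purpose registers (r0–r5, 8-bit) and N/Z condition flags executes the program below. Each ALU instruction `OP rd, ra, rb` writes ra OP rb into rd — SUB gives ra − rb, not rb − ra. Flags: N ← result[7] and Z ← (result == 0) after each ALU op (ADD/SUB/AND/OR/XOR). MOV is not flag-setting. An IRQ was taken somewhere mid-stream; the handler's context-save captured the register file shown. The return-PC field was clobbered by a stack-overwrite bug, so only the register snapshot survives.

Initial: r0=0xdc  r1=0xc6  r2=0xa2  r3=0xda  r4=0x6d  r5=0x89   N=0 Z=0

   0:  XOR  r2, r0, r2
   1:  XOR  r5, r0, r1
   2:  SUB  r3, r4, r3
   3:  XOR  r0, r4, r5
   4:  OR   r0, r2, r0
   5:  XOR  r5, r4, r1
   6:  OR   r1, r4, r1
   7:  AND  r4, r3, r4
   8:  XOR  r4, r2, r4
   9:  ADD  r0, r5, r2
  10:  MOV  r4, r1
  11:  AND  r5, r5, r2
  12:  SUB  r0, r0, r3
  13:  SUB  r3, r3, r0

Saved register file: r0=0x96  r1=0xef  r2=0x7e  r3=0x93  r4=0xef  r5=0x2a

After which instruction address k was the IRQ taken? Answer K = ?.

K = 12

after  0: r0=0xdc r1=0xc6 r2=0x7e r3=0xda r4=0x6d r5=0x89  N=0 Z=0
after  1: r0=0xdc r1=0xc6 r2=0x7e r3=0xda r4=0x6d r5=0x1a  N=0 Z=0
after  2: r0=0xdc r1=0xc6 r2=0x7e r3=0x93 r4=0x6d r5=0x1a  N=1 Z=0
after  3: r0=0x77 r1=0xc6 r2=0x7e r3=0x93 r4=0x6d r5=0x1a  N=0 Z=0
after  4: r0=0x7f r1=0xc6 r2=0x7e r3=0x93 r4=0x6d r5=0x1a  N=0 Z=0
after  5: r0=0x7f r1=0xc6 r2=0x7e r3=0x93 r4=0x6d r5=0xab  N=1 Z=0
after  6: r0=0x7f r1=0xef r2=0x7e r3=0x93 r4=0x6d r5=0xab  N=1 Z=0
after  7: r0=0x7f r1=0xef r2=0x7e r3=0x93 r4=0x01 r5=0xab  N=0 Z=0
after  8: r0=0x7f r1=0xef r2=0x7e r3=0x93 r4=0x7f r5=0xab  N=0 Z=0
after  9: r0=0x29 r1=0xef r2=0x7e r3=0x93 r4=0x7f r5=0xab  N=0 Z=0
after 10: r0=0x29 r1=0xef r2=0x7e r3=0x93 r4=0xef r5=0xab  N=0 Z=0
after 11: r0=0x29 r1=0xef r2=0x7e r3=0x93 r4=0xef r5=0x2a  N=0 Z=0
after 12: r0=0x96 r1=0xef r2=0x7e r3=0x93 r4=0xef r5=0x2a  N=1 Z=0
-- IRQ taken; context saved, return-PC = 13 --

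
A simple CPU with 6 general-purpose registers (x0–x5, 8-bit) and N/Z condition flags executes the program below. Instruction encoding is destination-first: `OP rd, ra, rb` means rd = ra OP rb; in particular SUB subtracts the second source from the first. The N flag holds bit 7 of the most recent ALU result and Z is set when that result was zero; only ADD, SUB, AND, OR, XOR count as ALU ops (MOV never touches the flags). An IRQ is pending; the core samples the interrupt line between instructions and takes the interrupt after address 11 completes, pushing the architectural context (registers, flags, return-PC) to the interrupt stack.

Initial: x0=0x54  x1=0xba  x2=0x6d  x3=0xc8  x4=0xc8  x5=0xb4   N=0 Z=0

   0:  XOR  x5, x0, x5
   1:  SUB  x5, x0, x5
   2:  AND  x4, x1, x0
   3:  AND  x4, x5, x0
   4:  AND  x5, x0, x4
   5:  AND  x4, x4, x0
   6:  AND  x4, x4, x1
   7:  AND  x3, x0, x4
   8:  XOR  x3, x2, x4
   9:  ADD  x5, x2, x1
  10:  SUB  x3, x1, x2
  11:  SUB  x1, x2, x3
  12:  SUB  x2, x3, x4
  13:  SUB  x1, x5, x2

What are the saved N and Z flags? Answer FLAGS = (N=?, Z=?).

after  0: x0=0x54 x1=0xba x2=0x6d x3=0xc8 x4=0xc8 x5=0xe0  N=1 Z=0
after  1: x0=0x54 x1=0xba x2=0x6d x3=0xc8 x4=0xc8 x5=0x74  N=0 Z=0
after  2: x0=0x54 x1=0xba x2=0x6d x3=0xc8 x4=0x10 x5=0x74  N=0 Z=0
after  3: x0=0x54 x1=0xba x2=0x6d x3=0xc8 x4=0x54 x5=0x74  N=0 Z=0
after  4: x0=0x54 x1=0xba x2=0x6d x3=0xc8 x4=0x54 x5=0x54  N=0 Z=0
after  5: x0=0x54 x1=0xba x2=0x6d x3=0xc8 x4=0x54 x5=0x54  N=0 Z=0
after  6: x0=0x54 x1=0xba x2=0x6d x3=0xc8 x4=0x10 x5=0x54  N=0 Z=0
after  7: x0=0x54 x1=0xba x2=0x6d x3=0x10 x4=0x10 x5=0x54  N=0 Z=0
after  8: x0=0x54 x1=0xba x2=0x6d x3=0x7d x4=0x10 x5=0x54  N=0 Z=0
after  9: x0=0x54 x1=0xba x2=0x6d x3=0x7d x4=0x10 x5=0x27  N=0 Z=0
after 10: x0=0x54 x1=0xba x2=0x6d x3=0x4d x4=0x10 x5=0x27  N=0 Z=0
after 11: x0=0x54 x1=0x20 x2=0x6d x3=0x4d x4=0x10 x5=0x27  N=0 Z=0
-- IRQ taken; context saved, return-PC = 12 --

FLAGS = (N=0, Z=0)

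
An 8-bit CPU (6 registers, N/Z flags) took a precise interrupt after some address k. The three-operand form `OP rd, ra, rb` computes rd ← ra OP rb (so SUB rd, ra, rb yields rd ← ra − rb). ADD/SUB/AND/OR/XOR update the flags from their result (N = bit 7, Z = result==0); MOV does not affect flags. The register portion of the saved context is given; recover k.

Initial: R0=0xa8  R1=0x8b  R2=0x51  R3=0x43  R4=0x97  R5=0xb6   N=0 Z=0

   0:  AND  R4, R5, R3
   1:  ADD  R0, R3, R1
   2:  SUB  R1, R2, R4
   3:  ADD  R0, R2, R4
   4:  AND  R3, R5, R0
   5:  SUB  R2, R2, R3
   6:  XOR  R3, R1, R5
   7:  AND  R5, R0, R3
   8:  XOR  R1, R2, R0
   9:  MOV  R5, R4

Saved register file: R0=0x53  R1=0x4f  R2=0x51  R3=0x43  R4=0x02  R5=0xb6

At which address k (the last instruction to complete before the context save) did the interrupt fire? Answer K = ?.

K = 3

after  0: R0=0xa8 R1=0x8b R2=0x51 R3=0x43 R4=0x02 R5=0xb6  N=0 Z=0
after  1: R0=0xce R1=0x8b R2=0x51 R3=0x43 R4=0x02 R5=0xb6  N=1 Z=0
after  2: R0=0xce R1=0x4f R2=0x51 R3=0x43 R4=0x02 R5=0xb6  N=0 Z=0
after  3: R0=0x53 R1=0x4f R2=0x51 R3=0x43 R4=0x02 R5=0xb6  N=0 Z=0
-- IRQ taken; context saved, return-PC = 4 --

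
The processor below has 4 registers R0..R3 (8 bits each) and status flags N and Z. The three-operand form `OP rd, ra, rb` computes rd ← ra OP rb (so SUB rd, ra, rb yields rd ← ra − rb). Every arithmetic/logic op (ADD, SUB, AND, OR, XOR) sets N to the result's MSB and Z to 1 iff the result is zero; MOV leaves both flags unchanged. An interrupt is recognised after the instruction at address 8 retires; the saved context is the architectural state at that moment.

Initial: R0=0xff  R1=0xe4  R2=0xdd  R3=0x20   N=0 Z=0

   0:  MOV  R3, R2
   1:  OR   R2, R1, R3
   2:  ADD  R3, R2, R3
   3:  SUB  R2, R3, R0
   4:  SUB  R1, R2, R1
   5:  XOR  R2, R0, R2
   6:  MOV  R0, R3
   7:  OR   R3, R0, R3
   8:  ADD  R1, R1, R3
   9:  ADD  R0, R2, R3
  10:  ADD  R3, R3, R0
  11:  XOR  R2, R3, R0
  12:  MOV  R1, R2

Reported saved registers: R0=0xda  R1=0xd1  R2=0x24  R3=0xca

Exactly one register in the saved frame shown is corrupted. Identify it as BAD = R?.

BAD = R3

after  0: R0=0xff R1=0xe4 R2=0xdd R3=0xdd  N=0 Z=0
after  1: R0=0xff R1=0xe4 R2=0xfd R3=0xdd  N=1 Z=0
after  2: R0=0xff R1=0xe4 R2=0xfd R3=0xda  N=1 Z=0
after  3: R0=0xff R1=0xe4 R2=0xdb R3=0xda  N=1 Z=0
after  4: R0=0xff R1=0xf7 R2=0xdb R3=0xda  N=1 Z=0
after  5: R0=0xff R1=0xf7 R2=0x24 R3=0xda  N=0 Z=0
after  6: R0=0xda R1=0xf7 R2=0x24 R3=0xda  N=0 Z=0
after  7: R0=0xda R1=0xf7 R2=0x24 R3=0xda  N=1 Z=0
after  8: R0=0xda R1=0xd1 R2=0x24 R3=0xda  N=1 Z=0
-- IRQ taken; context saved, return-PC = 9 --
mismatch: R3: reported 0xca vs actual 0xda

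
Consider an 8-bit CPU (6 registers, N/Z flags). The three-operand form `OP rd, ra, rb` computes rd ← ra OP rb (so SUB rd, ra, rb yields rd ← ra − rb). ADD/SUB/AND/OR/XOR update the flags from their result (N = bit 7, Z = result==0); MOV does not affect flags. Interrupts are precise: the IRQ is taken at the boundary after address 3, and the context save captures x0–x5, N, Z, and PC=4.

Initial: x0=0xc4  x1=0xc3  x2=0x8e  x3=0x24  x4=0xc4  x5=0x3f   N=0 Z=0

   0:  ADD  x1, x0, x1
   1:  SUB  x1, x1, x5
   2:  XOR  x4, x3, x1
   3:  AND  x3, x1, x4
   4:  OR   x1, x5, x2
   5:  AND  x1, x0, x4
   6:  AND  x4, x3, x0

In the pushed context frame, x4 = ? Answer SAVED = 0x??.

after  0: x0=0xc4 x1=0x87 x2=0x8e x3=0x24 x4=0xc4 x5=0x3f  N=1 Z=0
after  1: x0=0xc4 x1=0x48 x2=0x8e x3=0x24 x4=0xc4 x5=0x3f  N=0 Z=0
after  2: x0=0xc4 x1=0x48 x2=0x8e x3=0x24 x4=0x6c x5=0x3f  N=0 Z=0
after  3: x0=0xc4 x1=0x48 x2=0x8e x3=0x48 x4=0x6c x5=0x3f  N=0 Z=0
-- IRQ taken; context saved, return-PC = 4 --

SAVED = 0x6c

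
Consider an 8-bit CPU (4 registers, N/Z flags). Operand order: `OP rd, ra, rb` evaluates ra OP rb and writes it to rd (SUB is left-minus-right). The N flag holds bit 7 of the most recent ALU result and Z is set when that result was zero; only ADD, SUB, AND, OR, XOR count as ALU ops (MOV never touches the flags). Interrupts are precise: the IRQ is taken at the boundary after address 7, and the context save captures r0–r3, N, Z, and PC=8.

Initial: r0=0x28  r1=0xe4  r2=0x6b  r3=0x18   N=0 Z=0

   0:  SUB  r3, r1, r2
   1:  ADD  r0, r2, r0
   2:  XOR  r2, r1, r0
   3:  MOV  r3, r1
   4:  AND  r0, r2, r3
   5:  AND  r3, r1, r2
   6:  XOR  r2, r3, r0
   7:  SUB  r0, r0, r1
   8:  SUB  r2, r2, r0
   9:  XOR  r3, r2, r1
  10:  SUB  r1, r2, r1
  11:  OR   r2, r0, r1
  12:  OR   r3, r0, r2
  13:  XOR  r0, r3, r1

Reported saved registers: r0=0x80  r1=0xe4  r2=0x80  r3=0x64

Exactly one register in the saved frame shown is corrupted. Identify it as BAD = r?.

after  0: r0=0x28 r1=0xe4 r2=0x6b r3=0x79  N=0 Z=0
after  1: r0=0x93 r1=0xe4 r2=0x6b r3=0x79  N=1 Z=0
after  2: r0=0x93 r1=0xe4 r2=0x77 r3=0x79  N=0 Z=0
after  3: r0=0x93 r1=0xe4 r2=0x77 r3=0xe4  N=0 Z=0
after  4: r0=0x64 r1=0xe4 r2=0x77 r3=0xe4  N=0 Z=0
after  5: r0=0x64 r1=0xe4 r2=0x77 r3=0x64  N=0 Z=0
after  6: r0=0x64 r1=0xe4 r2=0x00 r3=0x64  N=0 Z=1
after  7: r0=0x80 r1=0xe4 r2=0x00 r3=0x64  N=1 Z=0
-- IRQ taken; context saved, return-PC = 8 --
mismatch: r2: reported 0x80 vs actual 0x00

BAD = r2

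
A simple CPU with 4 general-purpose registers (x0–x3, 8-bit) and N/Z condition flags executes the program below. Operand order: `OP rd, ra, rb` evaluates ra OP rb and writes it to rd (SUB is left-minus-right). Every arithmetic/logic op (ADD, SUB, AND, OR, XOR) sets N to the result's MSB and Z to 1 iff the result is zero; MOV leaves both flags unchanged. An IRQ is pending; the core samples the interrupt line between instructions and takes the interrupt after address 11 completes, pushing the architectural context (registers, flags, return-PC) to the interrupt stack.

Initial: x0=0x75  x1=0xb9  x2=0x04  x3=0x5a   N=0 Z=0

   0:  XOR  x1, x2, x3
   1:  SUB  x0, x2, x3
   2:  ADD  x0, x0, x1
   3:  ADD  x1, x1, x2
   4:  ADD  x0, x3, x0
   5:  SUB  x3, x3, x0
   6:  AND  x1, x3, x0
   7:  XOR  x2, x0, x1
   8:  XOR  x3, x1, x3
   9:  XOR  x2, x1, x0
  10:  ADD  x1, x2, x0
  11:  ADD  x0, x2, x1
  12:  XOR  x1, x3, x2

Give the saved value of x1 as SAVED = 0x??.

SAVED = 0x64

after  0: x0=0x75 x1=0x5e x2=0x04 x3=0x5a  N=0 Z=0
after  1: x0=0xaa x1=0x5e x2=0x04 x3=0x5a  N=1 Z=0
after  2: x0=0x08 x1=0x5e x2=0x04 x3=0x5a  N=0 Z=0
after  3: x0=0x08 x1=0x62 x2=0x04 x3=0x5a  N=0 Z=0
after  4: x0=0x62 x1=0x62 x2=0x04 x3=0x5a  N=0 Z=0
after  5: x0=0x62 x1=0x62 x2=0x04 x3=0xf8  N=1 Z=0
after  6: x0=0x62 x1=0x60 x2=0x04 x3=0xf8  N=0 Z=0
after  7: x0=0x62 x1=0x60 x2=0x02 x3=0xf8  N=0 Z=0
after  8: x0=0x62 x1=0x60 x2=0x02 x3=0x98  N=1 Z=0
after  9: x0=0x62 x1=0x60 x2=0x02 x3=0x98  N=0 Z=0
after 10: x0=0x62 x1=0x64 x2=0x02 x3=0x98  N=0 Z=0
after 11: x0=0x66 x1=0x64 x2=0x02 x3=0x98  N=0 Z=0
-- IRQ taken; context saved, return-PC = 12 --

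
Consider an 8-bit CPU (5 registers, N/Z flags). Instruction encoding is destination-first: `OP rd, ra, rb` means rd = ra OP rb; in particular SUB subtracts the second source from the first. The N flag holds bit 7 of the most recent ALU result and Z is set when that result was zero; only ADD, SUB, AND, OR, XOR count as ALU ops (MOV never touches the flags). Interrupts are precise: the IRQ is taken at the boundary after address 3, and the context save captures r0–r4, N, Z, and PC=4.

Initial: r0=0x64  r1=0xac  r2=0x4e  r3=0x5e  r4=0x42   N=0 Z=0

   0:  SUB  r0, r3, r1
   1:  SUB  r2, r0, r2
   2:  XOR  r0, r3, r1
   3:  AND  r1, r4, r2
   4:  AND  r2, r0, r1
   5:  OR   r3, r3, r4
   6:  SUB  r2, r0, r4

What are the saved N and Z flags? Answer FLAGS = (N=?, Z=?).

after  0: r0=0xb2 r1=0xac r2=0x4e r3=0x5e r4=0x42  N=1 Z=0
after  1: r0=0xb2 r1=0xac r2=0x64 r3=0x5e r4=0x42  N=0 Z=0
after  2: r0=0xf2 r1=0xac r2=0x64 r3=0x5e r4=0x42  N=1 Z=0
after  3: r0=0xf2 r1=0x40 r2=0x64 r3=0x5e r4=0x42  N=0 Z=0
-- IRQ taken; context saved, return-PC = 4 --

FLAGS = (N=0, Z=0)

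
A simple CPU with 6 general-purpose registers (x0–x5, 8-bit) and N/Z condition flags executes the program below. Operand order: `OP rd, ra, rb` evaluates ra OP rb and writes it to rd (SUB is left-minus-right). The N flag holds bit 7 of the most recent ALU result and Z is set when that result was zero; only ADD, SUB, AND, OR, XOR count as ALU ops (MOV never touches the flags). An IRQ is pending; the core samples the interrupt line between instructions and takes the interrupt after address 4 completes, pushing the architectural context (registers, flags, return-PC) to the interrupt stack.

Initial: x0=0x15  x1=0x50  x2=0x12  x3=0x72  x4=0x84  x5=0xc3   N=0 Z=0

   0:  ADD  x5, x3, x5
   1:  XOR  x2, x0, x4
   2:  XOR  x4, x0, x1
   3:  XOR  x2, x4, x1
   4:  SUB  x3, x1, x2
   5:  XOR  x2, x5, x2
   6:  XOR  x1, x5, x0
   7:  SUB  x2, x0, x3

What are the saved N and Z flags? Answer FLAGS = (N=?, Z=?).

FLAGS = (N=0, Z=0)

after  0: x0=0x15 x1=0x50 x2=0x12 x3=0x72 x4=0x84 x5=0x35  N=0 Z=0
after  1: x0=0x15 x1=0x50 x2=0x91 x3=0x72 x4=0x84 x5=0x35  N=1 Z=0
after  2: x0=0x15 x1=0x50 x2=0x91 x3=0x72 x4=0x45 x5=0x35  N=0 Z=0
after  3: x0=0x15 x1=0x50 x2=0x15 x3=0x72 x4=0x45 x5=0x35  N=0 Z=0
after  4: x0=0x15 x1=0x50 x2=0x15 x3=0x3b x4=0x45 x5=0x35  N=0 Z=0
-- IRQ taken; context saved, return-PC = 5 --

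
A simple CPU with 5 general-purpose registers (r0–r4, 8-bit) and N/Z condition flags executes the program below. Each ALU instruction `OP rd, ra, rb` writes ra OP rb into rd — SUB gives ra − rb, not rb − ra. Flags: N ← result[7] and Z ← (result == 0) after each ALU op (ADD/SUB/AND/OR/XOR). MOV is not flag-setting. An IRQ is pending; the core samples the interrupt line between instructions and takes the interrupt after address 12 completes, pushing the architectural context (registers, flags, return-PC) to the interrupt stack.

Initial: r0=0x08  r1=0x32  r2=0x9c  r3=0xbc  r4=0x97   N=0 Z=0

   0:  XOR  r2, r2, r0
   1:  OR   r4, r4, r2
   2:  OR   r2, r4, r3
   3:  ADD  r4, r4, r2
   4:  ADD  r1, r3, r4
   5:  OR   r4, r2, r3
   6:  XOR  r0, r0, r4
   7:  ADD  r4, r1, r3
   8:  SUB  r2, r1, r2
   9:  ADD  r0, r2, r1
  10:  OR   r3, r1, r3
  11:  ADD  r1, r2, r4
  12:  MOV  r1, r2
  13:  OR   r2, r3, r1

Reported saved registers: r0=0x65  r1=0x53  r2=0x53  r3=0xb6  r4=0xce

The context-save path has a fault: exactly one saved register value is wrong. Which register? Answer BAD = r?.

BAD = r3

after  0: r0=0x08 r1=0x32 r2=0x94 r3=0xbc r4=0x97  N=1 Z=0
after  1: r0=0x08 r1=0x32 r2=0x94 r3=0xbc r4=0x97  N=1 Z=0
after  2: r0=0x08 r1=0x32 r2=0xbf r3=0xbc r4=0x97  N=1 Z=0
after  3: r0=0x08 r1=0x32 r2=0xbf r3=0xbc r4=0x56  N=0 Z=0
after  4: r0=0x08 r1=0x12 r2=0xbf r3=0xbc r4=0x56  N=0 Z=0
after  5: r0=0x08 r1=0x12 r2=0xbf r3=0xbc r4=0xbf  N=1 Z=0
after  6: r0=0xb7 r1=0x12 r2=0xbf r3=0xbc r4=0xbf  N=1 Z=0
after  7: r0=0xb7 r1=0x12 r2=0xbf r3=0xbc r4=0xce  N=1 Z=0
after  8: r0=0xb7 r1=0x12 r2=0x53 r3=0xbc r4=0xce  N=0 Z=0
after  9: r0=0x65 r1=0x12 r2=0x53 r3=0xbc r4=0xce  N=0 Z=0
after 10: r0=0x65 r1=0x12 r2=0x53 r3=0xbe r4=0xce  N=1 Z=0
after 11: r0=0x65 r1=0x21 r2=0x53 r3=0xbe r4=0xce  N=0 Z=0
after 12: r0=0x65 r1=0x53 r2=0x53 r3=0xbe r4=0xce  N=0 Z=0
-- IRQ taken; context saved, return-PC = 13 --
mismatch: r3: reported 0xb6 vs actual 0xbe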